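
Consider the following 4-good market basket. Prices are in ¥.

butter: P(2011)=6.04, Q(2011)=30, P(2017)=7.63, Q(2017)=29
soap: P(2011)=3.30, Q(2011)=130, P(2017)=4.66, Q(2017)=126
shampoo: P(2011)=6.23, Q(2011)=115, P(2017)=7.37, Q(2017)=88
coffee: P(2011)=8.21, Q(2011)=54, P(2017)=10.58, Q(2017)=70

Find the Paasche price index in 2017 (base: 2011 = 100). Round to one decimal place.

128.2

Paasche price index uses current-period quantities as weights.
ΣP(2017)·Q(2017) = 7.63×29 + 4.66×126 + 7.37×88 + 10.58×70 = 221.27 + 587.16 + 648.56 + 740.6 = 2197.59
ΣP(2011)·Q(2017) = 6.04×29 + 3.30×126 + 6.23×88 + 8.21×70 = 175.16 + 415.8 + 548.24 + 574.7 = 1713.9
Index = 2197.59 / 1713.9 × 100 = 128.2216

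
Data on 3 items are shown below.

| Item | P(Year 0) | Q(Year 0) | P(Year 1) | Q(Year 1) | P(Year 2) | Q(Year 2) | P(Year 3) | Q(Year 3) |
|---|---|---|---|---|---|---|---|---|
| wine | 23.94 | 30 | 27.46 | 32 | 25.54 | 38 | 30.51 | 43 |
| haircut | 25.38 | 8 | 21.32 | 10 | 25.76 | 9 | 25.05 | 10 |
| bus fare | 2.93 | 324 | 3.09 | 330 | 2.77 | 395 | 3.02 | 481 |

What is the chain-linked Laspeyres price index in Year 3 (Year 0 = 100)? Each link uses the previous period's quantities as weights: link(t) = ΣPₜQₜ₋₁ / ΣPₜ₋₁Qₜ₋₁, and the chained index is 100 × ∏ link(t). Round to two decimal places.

Link Year 0→Year 1:
ΣP(Year 1)Q(Year 0) = 27.46×30 + 21.32×8 + 3.09×324 = 823.8 + 170.56 + 1001.16 = 1995.52
ΣP(Year 0)Q(Year 0) = 23.94×30 + 25.38×8 + 2.93×324 = 718.2 + 203.04 + 949.32 = 1870.56
link = 1995.52/1870.56 = 1.066804
Link Year 1→Year 2:
ΣP(Year 2)Q(Year 1) = 25.54×32 + 25.76×10 + 2.77×330 = 817.28 + 257.6 + 914.1 = 1988.98
ΣP(Year 1)Q(Year 1) = 27.46×32 + 21.32×10 + 3.09×330 = 878.72 + 213.2 + 1019.7 = 2111.62
link = 1988.98/2111.62 = 0.941921
Link Year 2→Year 3:
ΣP(Year 3)Q(Year 2) = 30.51×38 + 25.05×9 + 3.02×395 = 1159.38 + 225.45 + 1192.9 = 2577.73
ΣP(Year 2)Q(Year 2) = 25.54×38 + 25.76×9 + 2.77×395 = 970.52 + 231.84 + 1094.15 = 2296.51
link = 2577.73/2296.51 = 1.122455
Chained index = 100 × 1.066804 × 0.941921 × 1.122455 = 112.7894

112.79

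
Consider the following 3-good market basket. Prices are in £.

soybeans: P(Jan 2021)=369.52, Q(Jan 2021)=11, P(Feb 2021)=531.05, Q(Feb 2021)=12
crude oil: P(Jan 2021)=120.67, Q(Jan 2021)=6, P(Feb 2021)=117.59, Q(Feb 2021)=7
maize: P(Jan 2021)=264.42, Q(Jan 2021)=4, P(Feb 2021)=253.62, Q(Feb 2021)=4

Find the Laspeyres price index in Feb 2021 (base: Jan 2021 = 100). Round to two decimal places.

129.34

Laspeyres price index uses base-period quantities as weights.
ΣP(Feb 2021)·Q(Jan 2021) = 531.05×11 + 117.59×6 + 253.62×4 = 5841.55 + 705.54 + 1014.48 = 7561.57
ΣP(Jan 2021)·Q(Jan 2021) = 369.52×11 + 120.67×6 + 264.42×4 = 4064.72 + 724.02 + 1057.68 = 5846.42
Index = 7561.57 / 5846.42 × 100 = 129.3368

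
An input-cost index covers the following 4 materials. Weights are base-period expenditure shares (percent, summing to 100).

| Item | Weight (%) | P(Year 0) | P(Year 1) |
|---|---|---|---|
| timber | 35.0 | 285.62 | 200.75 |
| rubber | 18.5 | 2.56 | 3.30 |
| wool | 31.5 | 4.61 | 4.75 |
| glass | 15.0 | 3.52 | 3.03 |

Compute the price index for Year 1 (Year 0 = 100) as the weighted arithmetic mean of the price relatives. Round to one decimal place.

timber: 35.0 × (200.75/285.62) = 35.0 × 0.702857 = 24.6000
rubber: 18.5 × (3.30/2.56) = 18.5 × 1.289062 = 23.8477
wool: 31.5 × (4.75/4.61) = 31.5 × 1.030369 = 32.4566
glass: 15.0 × (3.03/3.52) = 15.0 × 0.860795 = 12.9119
Index = Σ wᵢ·(p₁ᵢ/p₀ᵢ) = 24.6000 + 23.8477 + 32.4566 + 12.9119 = 93.8162

93.8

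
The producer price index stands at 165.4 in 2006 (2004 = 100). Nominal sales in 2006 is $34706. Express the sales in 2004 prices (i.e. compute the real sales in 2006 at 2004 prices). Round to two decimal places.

20983.07

Real = Nominal ÷ (Index/100) = 34706 ÷ (165.4/100)
     = 34706 ÷ 1.654 = 20983.0713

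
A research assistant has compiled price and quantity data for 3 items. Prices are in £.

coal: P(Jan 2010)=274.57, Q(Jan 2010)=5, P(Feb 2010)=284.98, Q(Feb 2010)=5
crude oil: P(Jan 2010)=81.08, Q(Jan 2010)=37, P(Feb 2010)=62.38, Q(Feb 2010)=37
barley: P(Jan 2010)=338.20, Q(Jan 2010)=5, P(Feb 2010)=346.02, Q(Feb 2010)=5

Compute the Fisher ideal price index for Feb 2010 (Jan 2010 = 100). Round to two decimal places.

Laspeyres component (base-period weights):
ΣP(Feb 2010)Q(Jan 2010) = 284.98×5 + 62.38×37 + 346.02×5 = 1424.9 + 2308.06 + 1730.1 = 5463.06
ΣP(Jan 2010)Q(Jan 2010) = 274.57×5 + 81.08×37 + 338.20×5 = 1372.85 + 2999.96 + 1691 = 6063.81
L = 5463.06 / 6063.81 × 100 = 90.0929
Paasche component (current-period weights):
ΣP(Feb 2010)Q(Feb 2010) = 284.98×5 + 62.38×37 + 346.02×5 = 1424.9 + 2308.06 + 1730.1 = 5463.06
ΣP(Jan 2010)Q(Feb 2010) = 274.57×5 + 81.08×37 + 338.20×5 = 1372.85 + 2999.96 + 1691 = 6063.81
P = 5463.06 / 6063.81 × 100 = 90.0929
Fisher = √(L × P) = √(90.0929 × 90.0929) = 90.0929

90.09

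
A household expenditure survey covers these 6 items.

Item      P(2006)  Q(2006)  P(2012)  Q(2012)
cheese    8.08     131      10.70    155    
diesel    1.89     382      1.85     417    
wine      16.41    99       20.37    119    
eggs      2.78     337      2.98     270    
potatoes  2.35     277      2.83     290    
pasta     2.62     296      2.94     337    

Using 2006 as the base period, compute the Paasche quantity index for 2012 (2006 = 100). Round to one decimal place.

Paasche quantity index uses current-period prices as weights.
ΣP(2012)·Q(2012) = 10.70×155 + 1.85×417 + 20.37×119 + 2.98×270 + 2.83×290 + 2.94×337 = 1658.5 + 771.45 + 2424.03 + 804.6 + 820.7 + 990.78 = 7470.06
ΣP(2012)·Q(2006) = 10.70×131 + 1.85×382 + 20.37×99 + 2.98×337 + 2.83×277 + 2.94×296 = 1401.7 + 706.7 + 2016.63 + 1004.26 + 783.91 + 870.24 = 6783.44
Index = 7470.06 / 6783.44 × 100 = 110.1220

110.1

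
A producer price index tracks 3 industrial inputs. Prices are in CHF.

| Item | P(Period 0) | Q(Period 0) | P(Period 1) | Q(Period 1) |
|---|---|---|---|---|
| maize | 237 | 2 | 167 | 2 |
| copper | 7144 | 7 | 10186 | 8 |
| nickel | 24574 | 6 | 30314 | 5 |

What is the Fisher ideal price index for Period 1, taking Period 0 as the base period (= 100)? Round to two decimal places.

Laspeyres component (base-period weights):
ΣP(Period 1)Q(Period 0) = 167×2 + 10186×7 + 30314×6 = 334 + 71302 + 181884 = 253520
ΣP(Period 0)Q(Period 0) = 237×2 + 7144×7 + 24574×6 = 474 + 50008 + 147444 = 197926
L = 253520 / 197926 × 100 = 128.0883
Paasche component (current-period weights):
ΣP(Period 1)Q(Period 1) = 167×2 + 10186×8 + 30314×5 = 334 + 81488 + 151570 = 233392
ΣP(Period 0)Q(Period 1) = 237×2 + 7144×8 + 24574×5 = 474 + 57152 + 122870 = 180496
P = 233392 / 180496 × 100 = 129.3059
Fisher = √(L × P) = √(128.0883 × 129.3059) = 128.6957

128.70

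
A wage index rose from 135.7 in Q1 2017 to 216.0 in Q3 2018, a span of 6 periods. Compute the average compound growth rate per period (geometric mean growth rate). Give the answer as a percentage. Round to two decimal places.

8.06%

Growth factor = (216.0/135.7)^(1/6) = (1.591746)^(1/6) = 1.080552
Growth rate = 1.080552 − 1 = 0.080552 = 8.0552%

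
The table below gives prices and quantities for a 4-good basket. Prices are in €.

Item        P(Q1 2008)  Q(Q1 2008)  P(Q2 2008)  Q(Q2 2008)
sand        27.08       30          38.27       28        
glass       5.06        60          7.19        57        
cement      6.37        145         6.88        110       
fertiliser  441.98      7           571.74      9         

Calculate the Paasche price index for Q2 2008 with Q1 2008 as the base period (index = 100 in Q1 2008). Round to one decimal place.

Paasche price index uses current-period quantities as weights.
ΣP(Q2 2008)·Q(Q2 2008) = 38.27×28 + 7.19×57 + 6.88×110 + 571.74×9 = 1071.56 + 409.83 + 756.8 + 5145.66 = 7383.85
ΣP(Q1 2008)·Q(Q2 2008) = 27.08×28 + 5.06×57 + 6.37×110 + 441.98×9 = 758.24 + 288.42 + 700.7 + 3977.82 = 5725.18
Index = 7383.85 / 5725.18 × 100 = 128.9715

129.0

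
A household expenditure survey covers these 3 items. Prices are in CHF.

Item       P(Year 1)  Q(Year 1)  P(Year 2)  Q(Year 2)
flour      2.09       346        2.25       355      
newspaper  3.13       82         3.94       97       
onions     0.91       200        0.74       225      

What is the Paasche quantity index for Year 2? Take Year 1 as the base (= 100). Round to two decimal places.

107.83

Paasche quantity index uses current-period prices as weights.
ΣP(Year 2)·Q(Year 2) = 2.25×355 + 3.94×97 + 0.74×225 = 798.75 + 382.18 + 166.5 = 1347.43
ΣP(Year 2)·Q(Year 1) = 2.25×346 + 3.94×82 + 0.74×200 = 778.5 + 323.08 + 148 = 1249.58
Index = 1347.43 / 1249.58 × 100 = 107.8306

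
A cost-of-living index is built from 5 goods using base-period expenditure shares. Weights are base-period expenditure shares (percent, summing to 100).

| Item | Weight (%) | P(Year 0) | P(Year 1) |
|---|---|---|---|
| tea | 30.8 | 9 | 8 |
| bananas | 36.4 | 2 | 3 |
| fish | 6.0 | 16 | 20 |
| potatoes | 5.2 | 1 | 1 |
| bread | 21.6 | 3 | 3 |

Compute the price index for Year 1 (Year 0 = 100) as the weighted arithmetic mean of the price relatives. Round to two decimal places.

tea: 30.8 × (8/9) = 30.8 × 0.888889 = 27.3778
bananas: 36.4 × (3/2) = 36.4 × 1.500000 = 54.6000
fish: 6.0 × (20/16) = 6.0 × 1.250000 = 7.5000
potatoes: 5.2 × (1/1) = 5.2 × 1.000000 = 5.2000
bread: 21.6 × (3/3) = 21.6 × 1.000000 = 21.6000
Index = Σ wᵢ·(p₁ᵢ/p₀ᵢ) = 27.3778 + 54.6000 + 7.5000 + 5.2000 + 21.6000 = 116.2778

116.28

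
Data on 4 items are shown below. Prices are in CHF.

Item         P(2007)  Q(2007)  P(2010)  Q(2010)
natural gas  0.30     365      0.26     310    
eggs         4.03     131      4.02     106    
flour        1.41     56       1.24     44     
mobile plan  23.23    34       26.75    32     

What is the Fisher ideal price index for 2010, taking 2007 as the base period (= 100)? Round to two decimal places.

Laspeyres component (base-period weights):
ΣP(2010)Q(2007) = 0.26×365 + 4.02×131 + 1.24×56 + 26.75×34 = 94.9 + 526.62 + 69.44 + 909.5 = 1600.46
ΣP(2007)Q(2007) = 0.30×365 + 4.03×131 + 1.41×56 + 23.23×34 = 109.5 + 527.93 + 78.96 + 789.82 = 1506.21
L = 1600.46 / 1506.21 × 100 = 106.2574
Paasche component (current-period weights):
ΣP(2010)Q(2010) = 0.26×310 + 4.02×106 + 1.24×44 + 26.75×32 = 80.6 + 426.12 + 54.56 + 856 = 1417.28
ΣP(2007)Q(2010) = 0.30×310 + 4.03×106 + 1.41×44 + 23.23×32 = 93 + 427.18 + 62.04 + 743.36 = 1325.58
P = 1417.28 / 1325.58 × 100 = 106.9177
Fisher = √(L × P) = √(106.2574 × 106.9177) = 106.5871

106.59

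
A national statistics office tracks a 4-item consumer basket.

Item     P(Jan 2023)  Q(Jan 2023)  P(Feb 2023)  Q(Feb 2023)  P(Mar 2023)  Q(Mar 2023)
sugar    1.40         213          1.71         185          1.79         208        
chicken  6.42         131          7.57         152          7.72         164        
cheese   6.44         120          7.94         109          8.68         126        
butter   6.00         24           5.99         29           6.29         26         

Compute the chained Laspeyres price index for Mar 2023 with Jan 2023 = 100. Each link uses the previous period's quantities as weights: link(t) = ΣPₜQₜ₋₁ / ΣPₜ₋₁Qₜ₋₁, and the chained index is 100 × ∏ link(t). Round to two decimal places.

125.32

Link Jan 2023→Feb 2023:
ΣP(Feb 2023)Q(Jan 2023) = 1.71×213 + 7.57×131 + 7.94×120 + 5.99×24 = 364.23 + 991.67 + 952.8 + 143.76 = 2452.46
ΣP(Jan 2023)Q(Jan 2023) = 1.40×213 + 6.42×131 + 6.44×120 + 6.00×24 = 298.2 + 841.02 + 772.8 + 144 = 2056.02
link = 2452.46/2056.02 = 1.192819
Link Feb 2023→Mar 2023:
ΣP(Mar 2023)Q(Feb 2023) = 1.79×185 + 7.72×152 + 8.68×109 + 6.29×29 = 331.15 + 1173.44 + 946.12 + 182.41 = 2633.12
ΣP(Feb 2023)Q(Feb 2023) = 1.71×185 + 7.57×152 + 7.94×109 + 5.99×29 = 316.35 + 1150.64 + 865.46 + 173.71 = 2506.16
link = 2633.12/2506.16 = 1.050659
Chained index = 100 × 1.192819 × 1.050659 = 125.3246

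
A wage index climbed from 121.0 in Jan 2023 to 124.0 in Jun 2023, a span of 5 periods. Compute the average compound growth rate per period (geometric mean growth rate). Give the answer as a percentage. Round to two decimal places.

0.49%

Growth factor = (124.0/121.0)^(1/5) = (1.024793)^(1/5) = 1.004910
Growth rate = 1.004910 − 1 = 0.004910 = 0.4910%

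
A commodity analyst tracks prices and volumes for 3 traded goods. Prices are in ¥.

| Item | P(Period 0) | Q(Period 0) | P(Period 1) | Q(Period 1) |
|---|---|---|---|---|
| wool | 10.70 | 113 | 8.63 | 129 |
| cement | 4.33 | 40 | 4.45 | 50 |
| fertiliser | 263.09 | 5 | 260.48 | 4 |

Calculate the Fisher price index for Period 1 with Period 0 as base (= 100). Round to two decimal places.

Laspeyres component (base-period weights):
ΣP(Period 1)Q(Period 0) = 8.63×113 + 4.45×40 + 260.48×5 = 975.19 + 178 + 1302.4 = 2455.59
ΣP(Period 0)Q(Period 0) = 10.70×113 + 4.33×40 + 263.09×5 = 1209.1 + 173.2 + 1315.45 = 2697.75
L = 2455.59 / 2697.75 × 100 = 91.0236
Paasche component (current-period weights):
ΣP(Period 1)Q(Period 1) = 8.63×129 + 4.45×50 + 260.48×4 = 1113.27 + 222.5 + 1041.92 = 2377.69
ΣP(Period 0)Q(Period 1) = 10.70×129 + 4.33×50 + 263.09×4 = 1380.3 + 216.5 + 1052.36 = 2649.16
P = 2377.69 / 2649.16 × 100 = 89.7526
Fisher = √(L × P) = √(91.0236 × 89.7526) = 90.3859

90.39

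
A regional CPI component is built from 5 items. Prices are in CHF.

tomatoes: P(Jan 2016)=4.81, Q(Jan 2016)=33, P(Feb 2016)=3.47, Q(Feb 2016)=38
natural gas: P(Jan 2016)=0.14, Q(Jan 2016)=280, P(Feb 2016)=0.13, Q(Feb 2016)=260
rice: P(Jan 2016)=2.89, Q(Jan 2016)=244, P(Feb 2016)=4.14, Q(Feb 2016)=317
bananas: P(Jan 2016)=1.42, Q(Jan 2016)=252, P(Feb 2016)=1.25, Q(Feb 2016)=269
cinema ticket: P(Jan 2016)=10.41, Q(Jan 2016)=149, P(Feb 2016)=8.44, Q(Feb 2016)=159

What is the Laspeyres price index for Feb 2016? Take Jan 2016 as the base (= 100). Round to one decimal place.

Laspeyres price index uses base-period quantities as weights.
ΣP(Feb 2016)·Q(Jan 2016) = 3.47×33 + 0.13×280 + 4.14×244 + 1.25×252 + 8.44×149 = 114.51 + 36.4 + 1010.16 + 315 + 1257.56 = 2733.63
ΣP(Jan 2016)·Q(Jan 2016) = 4.81×33 + 0.14×280 + 2.89×244 + 1.42×252 + 10.41×149 = 158.73 + 39.2 + 705.16 + 357.84 + 1551.09 = 2812.02
Index = 2733.63 / 2812.02 × 100 = 97.2123

97.2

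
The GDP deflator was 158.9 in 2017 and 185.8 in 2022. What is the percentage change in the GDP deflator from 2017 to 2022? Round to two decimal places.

Change = (185.8 − 158.9) / 158.9 × 100
       = 26.9 / 158.9 × 100 = 16.9289%

16.93%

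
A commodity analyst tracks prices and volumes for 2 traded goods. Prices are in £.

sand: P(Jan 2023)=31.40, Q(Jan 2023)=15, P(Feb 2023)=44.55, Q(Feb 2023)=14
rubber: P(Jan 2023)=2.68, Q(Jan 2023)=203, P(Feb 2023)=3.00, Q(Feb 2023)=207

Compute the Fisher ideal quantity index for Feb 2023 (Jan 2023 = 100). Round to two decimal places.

97.71

Laspeyres component (base-period weights):
ΣP(Jan 2023)Q(Feb 2023) = 31.40×14 + 2.68×207 = 439.6 + 554.76 = 994.36
ΣP(Jan 2023)Q(Jan 2023) = 31.40×15 + 2.68×203 = 471 + 544.04 = 1015.04
L = 994.36 / 1015.04 × 100 = 97.9626
Paasche component (current-period weights):
ΣP(Feb 2023)Q(Feb 2023) = 44.55×14 + 3.00×207 = 623.7 + 621 = 1244.7
ΣP(Feb 2023)Q(Jan 2023) = 44.55×15 + 3.00×203 = 668.25 + 609 = 1277.25
P = 1244.7 / 1277.25 × 100 = 97.4516
Fisher = √(L × P) = √(97.9626 × 97.4516) = 97.7068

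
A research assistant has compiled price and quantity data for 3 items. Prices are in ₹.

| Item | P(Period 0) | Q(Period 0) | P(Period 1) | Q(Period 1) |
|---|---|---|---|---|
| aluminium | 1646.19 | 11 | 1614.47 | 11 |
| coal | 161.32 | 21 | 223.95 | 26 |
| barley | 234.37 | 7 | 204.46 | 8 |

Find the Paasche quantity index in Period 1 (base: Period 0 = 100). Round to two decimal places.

Paasche quantity index uses current-period prices as weights.
ΣP(Period 1)·Q(Period 1) = 1614.47×11 + 223.95×26 + 204.46×8 = 17759.17 + 5822.7 + 1635.68 = 25217.55
ΣP(Period 1)·Q(Period 0) = 1614.47×11 + 223.95×21 + 204.46×7 = 17759.17 + 4702.95 + 1431.22 = 23893.34
Index = 25217.55 / 23893.34 × 100 = 105.5422

105.54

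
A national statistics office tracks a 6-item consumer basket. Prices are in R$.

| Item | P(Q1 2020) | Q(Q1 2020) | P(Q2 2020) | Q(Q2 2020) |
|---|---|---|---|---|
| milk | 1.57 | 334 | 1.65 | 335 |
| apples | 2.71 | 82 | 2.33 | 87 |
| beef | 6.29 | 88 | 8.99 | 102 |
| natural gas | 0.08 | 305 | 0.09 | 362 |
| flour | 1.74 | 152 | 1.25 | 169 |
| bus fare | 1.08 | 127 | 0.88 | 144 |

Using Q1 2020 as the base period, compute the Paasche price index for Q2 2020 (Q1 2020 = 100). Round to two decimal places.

Paasche price index uses current-period quantities as weights.
ΣP(Q2 2020)·Q(Q2 2020) = 1.65×335 + 2.33×87 + 8.99×102 + 0.09×362 + 1.25×169 + 0.88×144 = 552.75 + 202.71 + 916.98 + 32.58 + 211.25 + 126.72 = 2042.99
ΣP(Q1 2020)·Q(Q2 2020) = 1.57×335 + 2.71×87 + 6.29×102 + 0.08×362 + 1.74×169 + 1.08×144 = 525.95 + 235.77 + 641.58 + 28.96 + 294.06 + 155.52 = 1881.84
Index = 2042.99 / 1881.84 × 100 = 108.5634

108.56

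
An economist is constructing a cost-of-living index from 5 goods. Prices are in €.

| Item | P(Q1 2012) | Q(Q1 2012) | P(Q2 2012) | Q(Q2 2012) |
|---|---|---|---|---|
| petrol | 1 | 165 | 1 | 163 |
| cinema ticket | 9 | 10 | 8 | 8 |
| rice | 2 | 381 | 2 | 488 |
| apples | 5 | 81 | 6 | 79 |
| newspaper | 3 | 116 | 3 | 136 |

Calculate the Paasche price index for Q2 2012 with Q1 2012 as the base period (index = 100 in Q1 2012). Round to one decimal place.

103.5

Paasche price index uses current-period quantities as weights.
ΣP(Q2 2012)·Q(Q2 2012) = 1×163 + 8×8 + 2×488 + 6×79 + 3×136 = 163 + 64 + 976 + 474 + 408 = 2085
ΣP(Q1 2012)·Q(Q2 2012) = 1×163 + 9×8 + 2×488 + 5×79 + 3×136 = 163 + 72 + 976 + 395 + 408 = 2014
Index = 2085 / 2014 × 100 = 103.5253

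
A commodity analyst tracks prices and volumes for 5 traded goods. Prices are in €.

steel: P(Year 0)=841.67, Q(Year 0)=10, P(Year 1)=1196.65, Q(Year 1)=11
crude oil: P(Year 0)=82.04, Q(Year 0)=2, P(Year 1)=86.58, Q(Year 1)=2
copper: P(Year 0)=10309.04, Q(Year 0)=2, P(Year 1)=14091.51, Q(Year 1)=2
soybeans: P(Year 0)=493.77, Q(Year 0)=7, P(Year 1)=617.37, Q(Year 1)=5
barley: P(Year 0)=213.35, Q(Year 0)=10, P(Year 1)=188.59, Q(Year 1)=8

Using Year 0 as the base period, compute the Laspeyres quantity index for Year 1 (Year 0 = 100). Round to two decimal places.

Laspeyres quantity index uses base-period prices as weights.
ΣP(Year 0)·Q(Year 1) = 841.67×11 + 82.04×2 + 10309.04×2 + 493.77×5 + 213.35×8 = 9258.37 + 164.08 + 20618.08 + 2468.85 + 1706.8 = 34216.18
ΣP(Year 0)·Q(Year 0) = 841.67×10 + 82.04×2 + 10309.04×2 + 493.77×7 + 213.35×10 = 8416.7 + 164.08 + 20618.08 + 3456.39 + 2133.5 = 34788.75
Index = 34216.18 / 34788.75 × 100 = 98.3542

98.35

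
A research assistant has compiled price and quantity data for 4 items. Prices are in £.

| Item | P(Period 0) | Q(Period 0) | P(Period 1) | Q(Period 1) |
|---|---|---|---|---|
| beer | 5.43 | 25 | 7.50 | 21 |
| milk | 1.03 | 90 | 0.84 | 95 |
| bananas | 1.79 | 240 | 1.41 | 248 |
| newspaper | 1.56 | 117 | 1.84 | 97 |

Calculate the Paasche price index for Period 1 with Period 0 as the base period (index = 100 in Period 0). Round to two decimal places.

94.84

Paasche price index uses current-period quantities as weights.
ΣP(Period 1)·Q(Period 1) = 7.50×21 + 0.84×95 + 1.41×248 + 1.84×97 = 157.5 + 79.8 + 349.68 + 178.48 = 765.46
ΣP(Period 0)·Q(Period 1) = 5.43×21 + 1.03×95 + 1.79×248 + 1.56×97 = 114.03 + 97.85 + 443.92 + 151.32 = 807.12
Index = 765.46 / 807.12 × 100 = 94.8384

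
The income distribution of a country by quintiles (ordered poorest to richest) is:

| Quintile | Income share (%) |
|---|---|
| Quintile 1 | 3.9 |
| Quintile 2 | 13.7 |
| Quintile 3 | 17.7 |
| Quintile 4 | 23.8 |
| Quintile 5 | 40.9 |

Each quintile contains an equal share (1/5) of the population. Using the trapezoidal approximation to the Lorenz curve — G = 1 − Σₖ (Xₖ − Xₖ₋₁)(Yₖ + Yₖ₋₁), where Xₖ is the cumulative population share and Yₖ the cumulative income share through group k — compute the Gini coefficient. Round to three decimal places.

0.336

Cumulative income shares Yₖ: 0.0390, 0.1760, 0.3530, 0.5910, 1.0000
Σ (Xₖ−Xₖ₋₁)(Yₖ+Yₖ₋₁) = (1/5)(0.0390+0.0000) + (1/5)(0.1760+0.0390) + (1/5)(0.3530+0.1760) + (1/5)(0.5910+0.3530) + (1/5)(1.0000+0.5910)
  = 0.0078 + 0.0430 + 0.1058 + 0.1888 + 0.3182 = 0.6636
G = 1 − 0.6636 = 0.3364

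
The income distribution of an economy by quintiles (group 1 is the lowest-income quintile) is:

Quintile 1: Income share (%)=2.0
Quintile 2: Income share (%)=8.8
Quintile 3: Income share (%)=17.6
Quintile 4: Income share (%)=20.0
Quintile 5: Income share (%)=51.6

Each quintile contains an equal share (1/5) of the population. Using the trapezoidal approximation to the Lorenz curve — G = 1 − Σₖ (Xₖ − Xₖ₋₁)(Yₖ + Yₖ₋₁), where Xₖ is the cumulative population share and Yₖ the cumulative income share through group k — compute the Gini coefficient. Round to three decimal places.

0.442

Cumulative income shares Yₖ: 0.0200, 0.1080, 0.2840, 0.4840, 1.0000
Σ (Xₖ−Xₖ₋₁)(Yₖ+Yₖ₋₁) = (1/5)(0.0200+0.0000) + (1/5)(0.1080+0.0200) + (1/5)(0.2840+0.1080) + (1/5)(0.4840+0.2840) + (1/5)(1.0000+0.4840)
  = 0.0040 + 0.0256 + 0.0784 + 0.1536 + 0.2968 = 0.5584
G = 1 − 0.5584 = 0.4416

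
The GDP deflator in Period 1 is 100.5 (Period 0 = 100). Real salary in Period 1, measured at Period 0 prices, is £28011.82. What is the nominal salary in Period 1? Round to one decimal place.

Nominal = Real × (Index/100) = 28011.82 × (100.5/100)
        = 28011.82 × 1.005 = 28151.8791

28151.9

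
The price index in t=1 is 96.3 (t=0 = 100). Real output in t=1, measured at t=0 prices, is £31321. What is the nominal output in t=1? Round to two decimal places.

Nominal = Real × (Index/100) = 31321 × (96.3/100)
        = 31321 × 0.963 = 30162.1230

30162.12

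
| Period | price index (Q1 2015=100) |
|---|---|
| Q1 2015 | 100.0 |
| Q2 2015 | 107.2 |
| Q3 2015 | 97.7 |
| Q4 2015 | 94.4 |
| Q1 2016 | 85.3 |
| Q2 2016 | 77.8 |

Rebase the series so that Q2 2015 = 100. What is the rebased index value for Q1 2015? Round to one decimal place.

Rebased(Q1 2015) = 100.0 / 107.2 × 100 = 93.2836

93.3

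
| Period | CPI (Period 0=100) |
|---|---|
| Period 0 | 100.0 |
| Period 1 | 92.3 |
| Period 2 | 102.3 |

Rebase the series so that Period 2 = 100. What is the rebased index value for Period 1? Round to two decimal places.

Rebased(Period 1) = 92.3 / 102.3 × 100 = 90.2248

90.22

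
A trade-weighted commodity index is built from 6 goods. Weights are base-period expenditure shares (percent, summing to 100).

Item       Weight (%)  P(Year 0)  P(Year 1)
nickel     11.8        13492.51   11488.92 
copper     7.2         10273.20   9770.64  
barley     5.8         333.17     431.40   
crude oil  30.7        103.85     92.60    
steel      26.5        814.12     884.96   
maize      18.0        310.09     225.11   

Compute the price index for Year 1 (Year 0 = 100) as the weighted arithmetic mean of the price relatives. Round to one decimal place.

93.7

nickel: 11.8 × (11488.92/13492.51) = 11.8 × 0.851504 = 10.0477
copper: 7.2 × (9770.64/10273.20) = 7.2 × 0.951080 = 6.8478
barley: 5.8 × (431.40/333.17) = 5.8 × 1.294834 = 7.5100
crude oil: 30.7 × (92.60/103.85) = 30.7 × 0.891671 = 27.3743
steel: 26.5 × (884.96/814.12) = 26.5 × 1.087014 = 28.8059
maize: 18.0 × (225.11/310.09) = 18.0 × 0.725951 = 13.0671
Index = Σ wᵢ·(p₁ᵢ/p₀ᵢ) = 10.0477 + 6.8478 + 7.5100 + 27.3743 + 28.8059 + 13.0671 = 93.6528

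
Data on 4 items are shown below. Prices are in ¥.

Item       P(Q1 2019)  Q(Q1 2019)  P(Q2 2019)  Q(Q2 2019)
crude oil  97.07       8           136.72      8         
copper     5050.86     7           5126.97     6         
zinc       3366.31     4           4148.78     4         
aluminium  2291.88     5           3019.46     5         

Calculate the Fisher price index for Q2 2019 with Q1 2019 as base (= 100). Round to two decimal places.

112.97

Laspeyres component (base-period weights):
ΣP(Q2 2019)Q(Q1 2019) = 136.72×8 + 5126.97×7 + 4148.78×4 + 3019.46×5 = 1093.76 + 35888.79 + 16595.12 + 15097.3 = 68674.97
ΣP(Q1 2019)Q(Q1 2019) = 97.07×8 + 5050.86×7 + 3366.31×4 + 2291.88×5 = 776.56 + 35356.02 + 13465.24 + 11459.4 = 61057.22
L = 68674.97 / 61057.22 × 100 = 112.4764
Paasche component (current-period weights):
ΣP(Q2 2019)Q(Q2 2019) = 136.72×8 + 5126.97×6 + 4148.78×4 + 3019.46×5 = 1093.76 + 30761.82 + 16595.12 + 15097.3 = 63548
ΣP(Q1 2019)Q(Q2 2019) = 97.07×8 + 5050.86×6 + 3366.31×4 + 2291.88×5 = 776.56 + 30305.16 + 13465.24 + 11459.4 = 56006.36
P = 63548 / 56006.36 × 100 = 113.4657
Fisher = √(L × P) = √(112.4764 × 113.4657) = 112.9700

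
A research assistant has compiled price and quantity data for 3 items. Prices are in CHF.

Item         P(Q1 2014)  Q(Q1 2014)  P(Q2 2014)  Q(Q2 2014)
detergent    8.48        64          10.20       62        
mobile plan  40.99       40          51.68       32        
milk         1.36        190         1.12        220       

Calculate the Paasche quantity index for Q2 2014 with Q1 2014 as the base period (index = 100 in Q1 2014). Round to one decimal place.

86.4

Paasche quantity index uses current-period prices as weights.
ΣP(Q2 2014)·Q(Q2 2014) = 10.20×62 + 51.68×32 + 1.12×220 = 632.4 + 1653.76 + 246.4 = 2532.56
ΣP(Q2 2014)·Q(Q1 2014) = 10.20×64 + 51.68×40 + 1.12×190 = 652.8 + 2067.2 + 212.8 = 2932.8
Index = 2532.56 / 2932.8 × 100 = 86.3530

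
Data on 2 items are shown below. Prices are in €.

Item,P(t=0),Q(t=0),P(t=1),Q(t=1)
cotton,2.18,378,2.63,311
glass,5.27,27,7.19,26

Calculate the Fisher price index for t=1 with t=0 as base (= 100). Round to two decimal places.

123.13

Laspeyres component (base-period weights):
ΣP(t=1)Q(t=0) = 2.63×378 + 7.19×27 = 994.14 + 194.13 = 1188.27
ΣP(t=0)Q(t=0) = 2.18×378 + 5.27×27 = 824.04 + 142.29 = 966.33
L = 1188.27 / 966.33 × 100 = 122.9673
Paasche component (current-period weights):
ΣP(t=1)Q(t=1) = 2.63×311 + 7.19×26 = 817.93 + 186.94 = 1004.87
ΣP(t=0)Q(t=1) = 2.18×311 + 5.27×26 = 677.98 + 137.02 = 815
P = 1004.87 / 815 × 100 = 123.2969
Fisher = √(L × P) = √(122.9673 × 123.2969) = 123.1320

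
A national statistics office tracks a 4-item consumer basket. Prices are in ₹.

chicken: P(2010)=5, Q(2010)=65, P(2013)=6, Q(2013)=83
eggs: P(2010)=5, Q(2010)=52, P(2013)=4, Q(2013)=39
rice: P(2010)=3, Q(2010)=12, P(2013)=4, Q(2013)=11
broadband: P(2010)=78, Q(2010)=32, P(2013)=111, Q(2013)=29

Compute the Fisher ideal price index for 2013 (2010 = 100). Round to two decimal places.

134.76

Laspeyres component (base-period weights):
ΣP(2013)Q(2010) = 6×65 + 4×52 + 4×12 + 111×32 = 390 + 208 + 48 + 3552 = 4198
ΣP(2010)Q(2010) = 5×65 + 5×52 + 3×12 + 78×32 = 325 + 260 + 36 + 2496 = 3117
L = 4198 / 3117 × 100 = 134.6808
Paasche component (current-period weights):
ΣP(2013)Q(2013) = 6×83 + 4×39 + 4×11 + 111×29 = 498 + 156 + 44 + 3219 = 3917
ΣP(2010)Q(2013) = 5×83 + 5×39 + 3×11 + 78×29 = 415 + 195 + 33 + 2262 = 2905
P = 3917 / 2905 × 100 = 134.8365
Fisher = √(L × P) = √(134.6808 × 134.8365) = 134.7586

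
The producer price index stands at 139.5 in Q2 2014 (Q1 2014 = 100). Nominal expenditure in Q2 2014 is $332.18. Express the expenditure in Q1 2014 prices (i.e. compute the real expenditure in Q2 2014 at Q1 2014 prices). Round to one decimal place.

238.1

Real = Nominal ÷ (Index/100) = 332.18 ÷ (139.5/100)
     = 332.18 ÷ 1.395 = 238.1219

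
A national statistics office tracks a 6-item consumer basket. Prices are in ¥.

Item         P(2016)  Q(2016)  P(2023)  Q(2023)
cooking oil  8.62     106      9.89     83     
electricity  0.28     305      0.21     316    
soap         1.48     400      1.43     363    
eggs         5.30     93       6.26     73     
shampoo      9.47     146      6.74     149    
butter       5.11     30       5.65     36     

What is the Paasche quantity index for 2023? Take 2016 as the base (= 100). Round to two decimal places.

89.79

Paasche quantity index uses current-period prices as weights.
ΣP(2023)·Q(2023) = 9.89×83 + 0.21×316 + 1.43×363 + 6.26×73 + 6.74×149 + 5.65×36 = 820.87 + 66.36 + 519.09 + 456.98 + 1004.26 + 203.4 = 3070.96
ΣP(2023)·Q(2016) = 9.89×106 + 0.21×305 + 1.43×400 + 6.26×93 + 6.74×146 + 5.65×30 = 1048.34 + 64.05 + 572 + 582.18 + 984.04 + 169.5 = 3420.11
Index = 3070.96 / 3420.11 × 100 = 89.7913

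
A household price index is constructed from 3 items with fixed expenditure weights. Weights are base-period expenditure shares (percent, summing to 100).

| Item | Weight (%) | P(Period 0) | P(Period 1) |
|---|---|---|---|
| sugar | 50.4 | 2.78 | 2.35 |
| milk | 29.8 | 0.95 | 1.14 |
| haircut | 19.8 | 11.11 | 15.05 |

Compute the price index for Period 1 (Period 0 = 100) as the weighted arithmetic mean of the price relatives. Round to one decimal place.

105.2

sugar: 50.4 × (2.35/2.78) = 50.4 × 0.845324 = 42.6043
milk: 29.8 × (1.14/0.95) = 29.8 × 1.200000 = 35.7600
haircut: 19.8 × (15.05/11.11) = 19.8 × 1.354635 = 26.8218
Index = Σ wᵢ·(p₁ᵢ/p₀ᵢ) = 42.6043 + 35.7600 + 26.8218 = 105.1861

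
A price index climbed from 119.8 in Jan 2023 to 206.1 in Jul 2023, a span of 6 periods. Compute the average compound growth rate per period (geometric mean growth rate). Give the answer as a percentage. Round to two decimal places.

9.46%

Growth factor = (206.1/119.8)^(1/6) = (1.720367)^(1/6) = 1.094637
Growth rate = 1.094637 − 1 = 0.094637 = 9.4637%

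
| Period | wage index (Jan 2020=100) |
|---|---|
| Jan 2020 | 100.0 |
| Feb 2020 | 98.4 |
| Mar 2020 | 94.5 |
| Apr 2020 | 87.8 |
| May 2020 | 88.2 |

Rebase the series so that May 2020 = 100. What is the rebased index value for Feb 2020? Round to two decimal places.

111.56

Rebased(Feb 2020) = 98.4 / 88.2 × 100 = 111.5646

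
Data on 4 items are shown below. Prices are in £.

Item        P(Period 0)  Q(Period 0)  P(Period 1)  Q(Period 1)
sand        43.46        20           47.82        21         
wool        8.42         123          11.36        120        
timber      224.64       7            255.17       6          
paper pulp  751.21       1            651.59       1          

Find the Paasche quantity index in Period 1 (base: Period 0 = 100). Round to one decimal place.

95.0

Paasche quantity index uses current-period prices as weights.
ΣP(Period 1)·Q(Period 1) = 47.82×21 + 11.36×120 + 255.17×6 + 651.59×1 = 1004.22 + 1363.2 + 1531.02 + 651.59 = 4550.03
ΣP(Period 1)·Q(Period 0) = 47.82×20 + 11.36×123 + 255.17×7 + 651.59×1 = 956.4 + 1397.28 + 1786.19 + 651.59 = 4791.46
Index = 4550.03 / 4791.46 × 100 = 94.9612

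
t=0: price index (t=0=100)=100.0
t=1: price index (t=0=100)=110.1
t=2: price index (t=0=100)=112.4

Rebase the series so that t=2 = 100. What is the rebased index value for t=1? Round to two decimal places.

Rebased(t=1) = 110.1 / 112.4 × 100 = 97.9537

97.95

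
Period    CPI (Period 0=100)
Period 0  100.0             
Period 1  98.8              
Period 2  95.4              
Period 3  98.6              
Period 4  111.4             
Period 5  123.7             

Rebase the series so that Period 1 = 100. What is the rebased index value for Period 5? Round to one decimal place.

125.2

Rebased(Period 5) = 123.7 / 98.8 × 100 = 125.2024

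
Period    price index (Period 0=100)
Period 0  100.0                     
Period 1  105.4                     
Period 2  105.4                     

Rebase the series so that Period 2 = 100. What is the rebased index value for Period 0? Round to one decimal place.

94.9

Rebased(Period 0) = 100.0 / 105.4 × 100 = 94.8767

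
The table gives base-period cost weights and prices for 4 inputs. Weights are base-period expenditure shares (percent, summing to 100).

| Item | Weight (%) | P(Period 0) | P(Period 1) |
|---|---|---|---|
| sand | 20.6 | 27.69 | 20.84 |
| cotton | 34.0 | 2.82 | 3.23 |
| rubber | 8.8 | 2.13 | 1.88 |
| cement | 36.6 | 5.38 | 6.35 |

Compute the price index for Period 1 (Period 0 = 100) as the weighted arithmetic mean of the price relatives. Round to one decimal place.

sand: 20.6 × (20.84/27.69) = 20.6 × 0.752618 = 15.5039
cotton: 34.0 × (3.23/2.82) = 34.0 × 1.145390 = 38.9433
rubber: 8.8 × (1.88/2.13) = 8.8 × 0.882629 = 7.7671
cement: 36.6 × (6.35/5.38) = 36.6 × 1.180297 = 43.1989
Index = Σ wᵢ·(p₁ᵢ/p₀ᵢ) = 15.5039 + 38.9433 + 7.7671 + 43.1989 = 105.4132

105.4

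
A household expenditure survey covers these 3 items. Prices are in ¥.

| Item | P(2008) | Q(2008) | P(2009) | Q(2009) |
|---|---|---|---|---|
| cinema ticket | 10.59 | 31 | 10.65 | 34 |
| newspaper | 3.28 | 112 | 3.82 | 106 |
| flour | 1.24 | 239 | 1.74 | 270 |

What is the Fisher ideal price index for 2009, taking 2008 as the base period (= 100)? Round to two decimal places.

Laspeyres component (base-period weights):
ΣP(2009)Q(2008) = 10.65×31 + 3.82×112 + 1.74×239 = 330.15 + 427.84 + 415.86 = 1173.85
ΣP(2008)Q(2008) = 10.59×31 + 3.28×112 + 1.24×239 = 328.29 + 367.36 + 296.36 = 992.01
L = 1173.85 / 992.01 × 100 = 118.3305
Paasche component (current-period weights):
ΣP(2009)Q(2009) = 10.65×34 + 3.82×106 + 1.74×270 = 362.1 + 404.92 + 469.8 = 1236.82
ΣP(2008)Q(2009) = 10.59×34 + 3.28×106 + 1.24×270 = 360.06 + 347.68 + 334.8 = 1042.54
P = 1236.82 / 1042.54 × 100 = 118.6353
Fisher = √(L × P) = √(118.3305 × 118.6353) = 118.4828

118.48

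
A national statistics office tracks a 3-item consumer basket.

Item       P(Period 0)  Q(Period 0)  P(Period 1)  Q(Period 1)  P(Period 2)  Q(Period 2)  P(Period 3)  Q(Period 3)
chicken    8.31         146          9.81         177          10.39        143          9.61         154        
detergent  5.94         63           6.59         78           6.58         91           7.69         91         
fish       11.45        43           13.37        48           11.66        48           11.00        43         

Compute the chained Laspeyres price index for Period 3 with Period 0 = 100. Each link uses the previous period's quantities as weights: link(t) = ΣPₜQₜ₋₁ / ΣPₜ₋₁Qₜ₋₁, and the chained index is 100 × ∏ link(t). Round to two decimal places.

Link Period 0→Period 1:
ΣP(Period 1)Q(Period 0) = 9.81×146 + 6.59×63 + 13.37×43 = 1432.26 + 415.17 + 574.91 = 2422.34
ΣP(Period 0)Q(Period 0) = 8.31×146 + 5.94×63 + 11.45×43 = 1213.26 + 374.22 + 492.35 = 2079.83
link = 2422.34/2079.83 = 1.164682
Link Period 1→Period 2:
ΣP(Period 2)Q(Period 1) = 10.39×177 + 6.58×78 + 11.66×48 = 1839.03 + 513.24 + 559.68 = 2911.95
ΣP(Period 1)Q(Period 1) = 9.81×177 + 6.59×78 + 13.37×48 = 1736.37 + 514.02 + 641.76 = 2892.15
link = 2911.95/2892.15 = 1.006846
Link Period 2→Period 3:
ΣP(Period 3)Q(Period 2) = 9.61×143 + 7.69×91 + 11.00×48 = 1374.23 + 699.79 + 528 = 2602.02
ΣP(Period 2)Q(Period 2) = 10.39×143 + 6.58×91 + 11.66×48 = 1485.77 + 598.78 + 559.68 = 2644.23
link = 2602.02/2644.23 = 0.984037
Chained index = 100 × 1.164682 × 1.006846 × 0.984037 = 115.3936

115.39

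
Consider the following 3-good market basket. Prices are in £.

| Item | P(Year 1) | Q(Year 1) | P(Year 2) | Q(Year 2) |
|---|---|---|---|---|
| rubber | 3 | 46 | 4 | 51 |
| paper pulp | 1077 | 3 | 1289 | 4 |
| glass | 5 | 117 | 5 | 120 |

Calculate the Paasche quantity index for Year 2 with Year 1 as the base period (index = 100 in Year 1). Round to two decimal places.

Paasche quantity index uses current-period prices as weights.
ΣP(Year 2)·Q(Year 2) = 4×51 + 1289×4 + 5×120 = 204 + 5156 + 600 = 5960
ΣP(Year 2)·Q(Year 1) = 4×46 + 1289×3 + 5×117 = 184 + 3867 + 585 = 4636
Index = 5960 / 4636 × 100 = 128.5591

128.56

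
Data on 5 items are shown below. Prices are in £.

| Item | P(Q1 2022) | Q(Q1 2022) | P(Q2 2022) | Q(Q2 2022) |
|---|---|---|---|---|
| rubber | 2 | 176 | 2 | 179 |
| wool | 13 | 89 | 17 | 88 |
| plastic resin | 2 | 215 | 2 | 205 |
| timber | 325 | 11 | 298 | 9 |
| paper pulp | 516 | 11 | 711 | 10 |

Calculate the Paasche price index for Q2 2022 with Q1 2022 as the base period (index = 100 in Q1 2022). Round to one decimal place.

120.6

Paasche price index uses current-period quantities as weights.
ΣP(Q2 2022)·Q(Q2 2022) = 2×179 + 17×88 + 2×205 + 298×9 + 711×10 = 358 + 1496 + 410 + 2682 + 7110 = 12056
ΣP(Q1 2022)·Q(Q2 2022) = 2×179 + 13×88 + 2×205 + 325×9 + 516×10 = 358 + 1144 + 410 + 2925 + 5160 = 9997
Index = 12056 / 9997 × 100 = 120.5962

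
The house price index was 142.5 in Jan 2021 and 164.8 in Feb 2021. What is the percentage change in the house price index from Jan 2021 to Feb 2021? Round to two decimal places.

15.65%

Change = (164.8 − 142.5) / 142.5 × 100
       = 22.3 / 142.5 × 100 = 15.6491%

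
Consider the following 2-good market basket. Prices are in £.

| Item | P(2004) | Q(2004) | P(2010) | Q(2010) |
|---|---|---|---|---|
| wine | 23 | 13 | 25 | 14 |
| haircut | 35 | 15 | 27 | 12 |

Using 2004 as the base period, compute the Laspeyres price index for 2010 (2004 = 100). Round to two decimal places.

Laspeyres price index uses base-period quantities as weights.
ΣP(2010)·Q(2004) = 25×13 + 27×15 = 325 + 405 = 730
ΣP(2004)·Q(2004) = 23×13 + 35×15 = 299 + 525 = 824
Index = 730 / 824 × 100 = 88.5922

88.59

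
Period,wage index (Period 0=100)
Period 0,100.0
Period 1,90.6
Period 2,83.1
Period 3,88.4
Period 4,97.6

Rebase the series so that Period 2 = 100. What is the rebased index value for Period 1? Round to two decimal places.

Rebased(Period 1) = 90.6 / 83.1 × 100 = 109.0253

109.03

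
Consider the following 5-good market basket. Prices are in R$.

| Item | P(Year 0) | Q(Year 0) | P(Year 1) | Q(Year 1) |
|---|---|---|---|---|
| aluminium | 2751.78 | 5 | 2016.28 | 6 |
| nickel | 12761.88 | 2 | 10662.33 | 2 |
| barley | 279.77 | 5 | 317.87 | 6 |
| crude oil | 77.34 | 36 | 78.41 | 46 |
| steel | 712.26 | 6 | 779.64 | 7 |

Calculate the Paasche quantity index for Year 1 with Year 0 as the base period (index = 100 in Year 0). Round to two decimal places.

Paasche quantity index uses current-period prices as weights.
ΣP(Year 1)·Q(Year 1) = 2016.28×6 + 10662.33×2 + 317.87×6 + 78.41×46 + 779.64×7 = 12097.68 + 21324.66 + 1907.22 + 3606.86 + 5457.48 = 44393.9
ΣP(Year 1)·Q(Year 0) = 2016.28×5 + 10662.33×2 + 317.87×5 + 78.41×36 + 779.64×6 = 10081.4 + 21324.66 + 1589.35 + 2822.76 + 4677.84 = 40496.01
Index = 44393.9 / 40496.01 × 100 = 109.6254

109.63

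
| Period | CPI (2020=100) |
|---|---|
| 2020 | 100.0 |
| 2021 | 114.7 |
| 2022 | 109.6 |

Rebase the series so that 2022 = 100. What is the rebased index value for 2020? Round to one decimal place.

Rebased(2020) = 100.0 / 109.6 × 100 = 91.2409

91.2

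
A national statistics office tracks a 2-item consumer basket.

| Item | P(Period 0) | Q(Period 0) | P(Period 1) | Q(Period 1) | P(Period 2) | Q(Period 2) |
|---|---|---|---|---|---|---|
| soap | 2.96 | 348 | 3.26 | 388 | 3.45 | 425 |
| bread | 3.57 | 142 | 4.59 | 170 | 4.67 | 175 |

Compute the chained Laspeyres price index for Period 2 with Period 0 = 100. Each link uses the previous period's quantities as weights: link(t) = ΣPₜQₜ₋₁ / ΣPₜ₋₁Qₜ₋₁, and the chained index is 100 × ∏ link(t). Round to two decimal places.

Link Period 0→Period 1:
ΣP(Period 1)Q(Period 0) = 3.26×348 + 4.59×142 = 1134.48 + 651.78 = 1786.26
ΣP(Period 0)Q(Period 0) = 2.96×348 + 3.57×142 = 1030.08 + 506.94 = 1537.02
link = 1786.26/1537.02 = 1.162158
Link Period 1→Period 2:
ΣP(Period 2)Q(Period 1) = 3.45×388 + 4.67×170 = 1338.6 + 793.9 = 2132.5
ΣP(Period 1)Q(Period 1) = 3.26×388 + 4.59×170 = 1264.88 + 780.3 = 2045.18
link = 2132.5/2045.18 = 1.042696
Chained index = 100 × 1.162158 × 1.042696 = 121.1777

121.18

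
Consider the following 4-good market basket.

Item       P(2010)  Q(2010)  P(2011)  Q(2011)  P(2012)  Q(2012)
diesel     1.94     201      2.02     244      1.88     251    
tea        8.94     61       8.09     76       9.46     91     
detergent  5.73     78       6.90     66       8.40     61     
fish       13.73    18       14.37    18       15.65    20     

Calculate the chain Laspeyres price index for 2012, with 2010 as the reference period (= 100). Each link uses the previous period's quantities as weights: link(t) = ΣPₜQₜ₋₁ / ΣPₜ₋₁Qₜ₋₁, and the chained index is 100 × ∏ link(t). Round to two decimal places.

115.09

Link 2010→2011:
ΣP(2011)Q(2010) = 2.02×201 + 8.09×61 + 6.90×78 + 14.37×18 = 406.02 + 493.49 + 538.2 + 258.66 = 1696.37
ΣP(2010)Q(2010) = 1.94×201 + 8.94×61 + 5.73×78 + 13.73×18 = 389.94 + 545.34 + 446.94 + 247.14 = 1629.36
link = 1696.37/1629.36 = 1.041127
Link 2011→2012:
ΣP(2012)Q(2011) = 1.88×244 + 9.46×76 + 8.40×66 + 15.65×18 = 458.72 + 718.96 + 554.4 + 281.7 = 2013.78
ΣP(2011)Q(2011) = 2.02×244 + 8.09×76 + 6.90×66 + 14.37×18 = 492.88 + 614.84 + 455.4 + 258.66 = 1821.78
link = 2013.78/1821.78 = 1.105391
Chained index = 100 × 1.041127 × 1.105391 = 115.0852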